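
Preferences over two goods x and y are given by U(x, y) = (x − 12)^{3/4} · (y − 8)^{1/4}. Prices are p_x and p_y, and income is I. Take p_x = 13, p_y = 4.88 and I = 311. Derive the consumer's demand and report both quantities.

x* = 18.69, y* = 13.9406

MRS = 3·(y−8)/(x−12). Tangency with p_x/p_y gives y−8 = (1/3)·(p_x/p_y)·(x−12).
After buying the subsistence bundle (12, 8), a share 0.75 of the remaining income goes to x: x* = 12 + 0.75·(I − 12p_x − 8p_y)/p_x.
Discretionary income = 311 − 12·13 − 8·4.88 = 115.96; x* = 12 + 0.75·115.96/13 = 18.69; y* = 8 + 0.25·115.96/4.88 = 13.9406.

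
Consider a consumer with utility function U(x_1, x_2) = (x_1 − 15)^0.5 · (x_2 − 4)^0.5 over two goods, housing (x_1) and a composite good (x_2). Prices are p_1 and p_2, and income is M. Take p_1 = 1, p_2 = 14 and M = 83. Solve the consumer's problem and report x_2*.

x_2* = 4.4286

Let x_1' = x_1−15, x_2' = x_2−4. MRS = x_2'/x_1' = p_1/p_2.
Substituting into the budget: x_1* = 15 + 0.5·(M − 15·p_1 − 4·p_2)/p_1, and x_2* = 4 + 0.5·(…)/p_2.
Discretionary income = 83 − 15·1 − 4·14 = 12; x_2* = 4 + 0.5·12/14 = 4.4286.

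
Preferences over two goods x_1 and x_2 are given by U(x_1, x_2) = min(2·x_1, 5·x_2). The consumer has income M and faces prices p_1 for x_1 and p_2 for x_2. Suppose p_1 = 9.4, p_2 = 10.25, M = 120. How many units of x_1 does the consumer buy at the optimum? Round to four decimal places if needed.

Leontief preferences: the optimum is at the kink where x_1/5 = x_2/2, i.e. x_2 = (2/5)·x_1.
Budget: p_1·x_1 + p_2·(2/5)·x_1 = M, so (5·p_1 + 2·p_2)·x_1 = 5·M.
Demand: x_1*(p_1,p_2,M) = 5·M/(5·p_1 + 2·p_2), x_2* = 2·M/(5·p_1 + 2·p_2).
Here 5·9.4 + 2·10.25 = 67.5, giving x_1* = 8.8889.

x_1* = 8.8889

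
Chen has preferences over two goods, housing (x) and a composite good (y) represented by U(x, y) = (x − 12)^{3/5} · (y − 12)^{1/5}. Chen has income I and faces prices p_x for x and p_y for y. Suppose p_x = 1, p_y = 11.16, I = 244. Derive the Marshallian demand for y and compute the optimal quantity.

y* = 14.1971

MRS = 3·(y−12)/(x−12). Tangency with p_x/p_y gives y−12 = (1/3)·(p_x/p_y)·(x−12).
Substituting into the budget: x* = 12 + 0.75·(I − 12·p_x − 12·p_y)/p_x, and y* = 12 + 0.25·(…)/p_y.
Discretionary income = 244 − 12·1 − 12·11.16 = 98.08; y* = 12 + 0.25·98.08/11.16 = 14.1971.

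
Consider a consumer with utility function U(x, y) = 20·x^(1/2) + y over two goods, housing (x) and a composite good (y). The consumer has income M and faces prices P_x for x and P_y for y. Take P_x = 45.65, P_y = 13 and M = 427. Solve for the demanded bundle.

Solve: √x = 10·P_y/P_x, so x*(P_x,P_y) = (10·P_y/P_x)², and y* = (M − P_x·x*)/P_y.
Plugging in: x* = (10·13/45.65)² = 8.1097, y* = 4.3686.

x* = 8.1097, y* = 4.3686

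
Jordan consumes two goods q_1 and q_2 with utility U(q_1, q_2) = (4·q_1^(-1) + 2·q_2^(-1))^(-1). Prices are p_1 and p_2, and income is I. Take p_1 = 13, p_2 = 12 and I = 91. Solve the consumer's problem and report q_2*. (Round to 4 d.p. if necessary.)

q_2* = 3.0677

Substitute q_2 = (q_2/q_1)·q_1 into the budget: q_1* = I/(p_1 + p_2·(q_2/q_1)).
Numerically q_2/q_1 = 0.73598, so q_1* = 91/(13 + 12·0.73598) = 4.1682 and q_2* = 0.73598·4.1682 = 3.0677.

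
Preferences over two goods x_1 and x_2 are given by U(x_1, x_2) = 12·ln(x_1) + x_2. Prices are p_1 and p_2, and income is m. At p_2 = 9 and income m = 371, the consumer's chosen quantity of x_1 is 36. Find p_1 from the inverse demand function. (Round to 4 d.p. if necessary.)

MU_x_1 = 12/x_1, MU_x_2 = 1. Tangency: 12/x_1 = p_1/p_2.
So x_1*(p_1,p_2) = 12·p_2/p_1, independent of income; and x_2* = (m − 12·p_2)/p_2.
Set x_1* = 36 in the demand function and solve for p_1: p_1 = 3.

p_1 = 3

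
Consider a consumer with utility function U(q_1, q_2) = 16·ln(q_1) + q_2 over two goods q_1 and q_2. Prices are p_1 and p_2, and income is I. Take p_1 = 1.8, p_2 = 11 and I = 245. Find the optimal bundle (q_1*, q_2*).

MU_q_1 = 16/q_1, MU_q_2 = 1. Tangency: 16/q_1 = p_1/p_2.
So q_1*(p_1,p_2) = 16·p_2/p_1, independent of income; and q_2* = (I − 16·p_2)/p_2.
At the given prices: q_1* = 16·11/1.8 = 97.7778, and q_2* = 6.2727.

q_1* = 97.7778, q_2* = 6.2727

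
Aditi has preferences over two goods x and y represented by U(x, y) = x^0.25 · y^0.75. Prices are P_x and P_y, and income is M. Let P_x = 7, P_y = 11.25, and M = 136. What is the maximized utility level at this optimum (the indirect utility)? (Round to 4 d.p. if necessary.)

Tangency: MRS = (1/3)·y/x = P_x/P_y.
Rearranging, P_y·y = 3·P_x·x. Substituting into the budget gives P_x·x·(1 + 3) = M.
Demand: x*(P_x,P_y,M) = 0.25·M/P_x and y* = 0.75·M/P_y.
At P_x=7, P_y=11.25, M=136: x* = 0.25·136/7 = 4.8571, y* = 9.0667.
Utility at the optimum: U(4.8571, 9.0667) = 7.7568.

V = 7.7568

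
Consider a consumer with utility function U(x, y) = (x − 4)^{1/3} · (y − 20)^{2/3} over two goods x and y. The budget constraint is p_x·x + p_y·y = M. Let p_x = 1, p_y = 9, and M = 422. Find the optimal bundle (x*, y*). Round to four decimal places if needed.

x* = 83.3333, y* = 37.6296

Let x' = x−4, y' = y−20. MRS = (1/2)·y'/x' = p_x/p_y.
Substituting into the budget: x* = 4 + 1/3·(M − 4·p_x − 20·p_y)/p_x, and y* = 20 + 2/3·(…)/p_y.
Discretionary income = 422 − 4·1 − 20·9 = 238; x* = 4 + 1/3·238/1 = 83.3333; y* = 20 + 2/3·238/9 = 37.6296.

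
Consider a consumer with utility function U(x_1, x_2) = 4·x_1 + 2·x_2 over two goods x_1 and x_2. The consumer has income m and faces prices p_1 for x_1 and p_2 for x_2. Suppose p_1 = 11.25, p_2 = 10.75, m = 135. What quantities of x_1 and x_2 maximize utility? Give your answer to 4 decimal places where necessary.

x_1* = 12, x_2* = 0

x_1 gives more utility per dollar, so spend all income on x_1: x_1* = m/p_1, x_2* = 0.
Numerically: x_1* = 12, x_2* = 0.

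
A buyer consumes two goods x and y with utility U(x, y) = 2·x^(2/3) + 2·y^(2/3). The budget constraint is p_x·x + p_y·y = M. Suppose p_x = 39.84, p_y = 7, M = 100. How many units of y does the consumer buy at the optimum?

y* = 13.8579

MRS = MU_x/MU_y = (y/x)^(1/3). Set equal to p_x/p_y.
Hence y/x = (p_x/p_y)^(1/(1/3)), i.e. raised to the 3 power.
Substitute y = (y/x)·x into the budget: x* = M/(p_x + p_y·(y/x)).
Numerically y/x = 184.358799, so x* = 100/(39.84 + 7·184.358799) = 0.0752 and y* = 184.358799·0.0752 = 13.8579.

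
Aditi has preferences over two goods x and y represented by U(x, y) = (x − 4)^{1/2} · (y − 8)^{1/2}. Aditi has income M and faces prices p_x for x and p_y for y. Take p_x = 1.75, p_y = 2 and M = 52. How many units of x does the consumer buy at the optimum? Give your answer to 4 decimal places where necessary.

x* = 12.2857

This is Cobb-Douglas in (x−4, y−8): tangency gives 0.5·p_y·(y−8) = 0.5·p_x·(x−4).
Substituting into the budget: x* = 4 + 0.5·(M − 4·p_x − 8·p_y)/p_x, and y* = 8 + 0.5·(…)/p_y.
Discretionary income = 52 − 4·1.75 − 8·2 = 29; x* = 4 + 0.5·29/1.75 = 12.2857.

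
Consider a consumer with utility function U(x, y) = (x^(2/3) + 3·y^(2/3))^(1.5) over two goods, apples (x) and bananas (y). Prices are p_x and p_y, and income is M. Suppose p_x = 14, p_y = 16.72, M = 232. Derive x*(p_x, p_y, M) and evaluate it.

x* = 0.8315

MU_x ∝ x^(-1/3), MU_y ∝ 3·y^(-1/3), so MRS = (1/3)·(y/x)^(1/3) = p_x/p_y.
Solve for the ratio: y/x = [3·p_x/p_y]^(3).
Substitute y = (y/x)·x into the budget: x* = M/(p_x + p_y·(y/x)).
Numerically y/x = 15.850357, so x* = 232/(14 + 16.72·15.850357) = 0.8315.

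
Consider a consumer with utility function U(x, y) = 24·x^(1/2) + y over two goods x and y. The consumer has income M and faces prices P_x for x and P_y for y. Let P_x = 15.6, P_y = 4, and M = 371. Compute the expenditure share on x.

MU_x = 12/√x, MU_y = 1. Tangency: 12/√x = P_x/P_y.
Thus x* = (12·P_y/P_x)² — independent of M — with the rest of income spent on y.
Plugging in: x* = (12·4/15.6)² = 9.4675, y* = 55.8269.
Expenditure on x: 15.6·9.4675 = 147.6923; share = 0.3981.

share on x = 0.3981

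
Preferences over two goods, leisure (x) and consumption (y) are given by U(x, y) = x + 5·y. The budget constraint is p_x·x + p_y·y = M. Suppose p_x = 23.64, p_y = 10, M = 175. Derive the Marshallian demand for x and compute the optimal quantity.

x* = 0

Perfect substitutes: compare marginal utility per dollar. 1/p_x vs 5/p_y → 0.0423 vs 0.5.
y gives more utility per dollar, so spend all income on y: y* = M/p_y, x* = 0.
Numerically: x* = 0, y* = 17.5.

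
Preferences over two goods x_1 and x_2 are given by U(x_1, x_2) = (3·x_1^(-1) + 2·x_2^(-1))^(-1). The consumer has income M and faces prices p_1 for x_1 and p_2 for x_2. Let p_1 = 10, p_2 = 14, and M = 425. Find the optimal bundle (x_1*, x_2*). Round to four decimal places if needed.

x_1* = 21.6165, x_2* = 14.9168

MRS = MU_x_1/MU_x_2 = (3/2)·(x_2/x_1)^(2). Set equal to p_1/p_2.
Hence x_2/x_1 = ((2/3)·p_1/p_2)^(1/(2)), i.e. raised to the 0.5 power.
Substitute x_2 = (x_2/x_1)·x_1 into the budget: x_1* = M/(p_1 + p_2·(x_2/x_1)).
Numerically x_2/x_1 = 0.690066, so x_1* = 425/(10 + 14·0.690066) = 21.6165 and x_2* = 0.690066·21.6165 = 14.9168.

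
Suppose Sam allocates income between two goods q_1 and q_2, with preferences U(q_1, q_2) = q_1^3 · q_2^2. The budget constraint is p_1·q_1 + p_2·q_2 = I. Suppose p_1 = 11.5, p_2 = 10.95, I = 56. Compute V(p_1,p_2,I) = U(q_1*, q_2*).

Tangency: MRS = (3/2)·q_2/q_1 = p_1/p_2.
So 3·p_2·q_2 = 2·p_1·q_1; combined with the budget, a share 0.6 of income goes to q_1.
Demand: q_1*(p_1,p_2,I) = 0.6·I/p_1 and q_2* = 0.4·I/p_2.
At p_1=11.5, p_2=10.95, I=56: q_1* = 0.6·56/11.5 = 2.9217, q_2* = 2.0457.
Utility at the optimum: U(2.9217, 2.0457) = 104.3739.

V = 104.3739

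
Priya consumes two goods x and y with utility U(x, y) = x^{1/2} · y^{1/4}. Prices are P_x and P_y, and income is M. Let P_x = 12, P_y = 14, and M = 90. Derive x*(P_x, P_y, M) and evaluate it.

Tangency: MRS = 2·y/x = P_x/P_y.
So 0.5·P_y·y = 0.25·P_x·x; combined with the budget, a share 2/3 of income goes to x.
Demand: x*(P_x,P_y,M) = 2/3·M/P_x and y* = 1/3·M/P_y.
At P_x=12, P_y=14, M=90: x* = 2/3·90/12 = 5.

x* = 5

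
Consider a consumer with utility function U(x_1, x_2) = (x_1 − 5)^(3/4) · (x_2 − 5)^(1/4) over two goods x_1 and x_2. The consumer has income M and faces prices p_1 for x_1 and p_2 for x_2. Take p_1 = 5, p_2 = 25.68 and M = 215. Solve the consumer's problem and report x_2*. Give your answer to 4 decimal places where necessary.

x_2* = 5.5997

This is Cobb-Douglas in (x_1−5, x_2−5): tangency gives 0.75·p_2·(x_2−5) = 0.25·p_1·(x_1−5).
After buying the subsistence bundle (5, 5), a share 0.75 of the remaining income goes to x_1: x_1* = 5 + 0.75·(M − 5p_1 − 5p_2)/p_1.
Discretionary income = 215 − 5·5 − 5·25.68 = 61.6; x_2* = 5 + 0.25·61.6/25.68 = 5.5997.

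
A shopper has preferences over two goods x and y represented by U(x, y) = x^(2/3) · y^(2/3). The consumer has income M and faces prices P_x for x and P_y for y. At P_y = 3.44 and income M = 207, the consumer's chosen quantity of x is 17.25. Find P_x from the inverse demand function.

The MRS is y/x. Set MRS = P_x/P_y.
Rearranging, P_y·y = P_x·x. Substituting into the budget gives P_x·x·(1 + 1) = M.
Demand: x*(P_x,P_y,M) = 0.5·M/P_x and y* = 0.5·M/P_y.
Set x* = 17.25 in the demand function and solve for P_x: P_x = 6.

P_x = 6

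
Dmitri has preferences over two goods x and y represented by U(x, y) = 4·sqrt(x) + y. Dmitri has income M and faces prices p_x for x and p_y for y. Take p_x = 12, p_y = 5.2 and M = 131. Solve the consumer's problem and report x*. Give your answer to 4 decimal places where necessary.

x* = 0.7511

Set MRS = p_x/p_y: 2·x^(−1/2) = p_x/p_y.
Thus x* = (2·p_y/p_x)² — independent of M — with the rest of income spent on y.
Plugging in: x* = (2·5.2/12)² = 0.7511.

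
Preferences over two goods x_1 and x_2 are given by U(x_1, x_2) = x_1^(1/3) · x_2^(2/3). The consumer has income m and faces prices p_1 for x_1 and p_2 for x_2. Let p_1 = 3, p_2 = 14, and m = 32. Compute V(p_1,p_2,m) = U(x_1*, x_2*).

V = 2.0211

Tangency: MRS = (1/2)·x_2/x_1 = p_1/p_2.
Rearranging, p_2·x_2 = 2·p_1·x_1. Substituting into the budget gives p_1·x_1·(1 + 2) = m.
Demand: x_1*(p_1,p_2,m) = 1/3·m/p_1 and x_2* = 2/3·m/p_2.
At p_1=3, p_2=14, m=32: x_1* = 1/3·32/3 = 3.5556, x_2* = 1.5238.
Utility at the optimum: U(3.5556, 1.5238) = 2.0211.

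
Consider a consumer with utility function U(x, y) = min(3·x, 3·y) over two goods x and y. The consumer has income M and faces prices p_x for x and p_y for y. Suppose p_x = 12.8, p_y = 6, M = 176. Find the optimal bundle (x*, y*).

Leontief preferences: the optimum is at the kink where x/3 = y/3, i.e. y = x.
Budget: p_x·x + p_y·x = M, so (3·p_x + 3·p_y)·x = 3·M.
Demand: x*(p_x,p_y,M) = 3·M/(3·p_x + 3·p_y), y* = 3·M/(3·p_x + 3·p_y).
Here 3·12.8 + 3·6 = 56.4, giving x* = 9.3617 and y* = 9.3617.

x* = 9.3617, y* = 9.3617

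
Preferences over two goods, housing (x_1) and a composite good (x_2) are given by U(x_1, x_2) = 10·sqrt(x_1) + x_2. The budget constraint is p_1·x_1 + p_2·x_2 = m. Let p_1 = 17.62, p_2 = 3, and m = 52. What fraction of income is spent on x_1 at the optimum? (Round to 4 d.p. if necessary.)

MU_x_1 = 5/√x_1, MU_x_2 = 1. Tangency: 5/√x_1 = p_1/p_2.
Solve: √x_1 = 5·p_2/p_1, so x_1*(p_1,p_2) = (5·p_2/p_1)², and x_2* = (m − p_1·x_1*)/p_2.
Plugging in: x_1* = (5·3/17.62)² = 0.7247, x_2* = 13.0768.
Expenditure on x_1: 17.62·0.7247 = 12.7696; share = 0.2456.

share on x_1 = 0.2456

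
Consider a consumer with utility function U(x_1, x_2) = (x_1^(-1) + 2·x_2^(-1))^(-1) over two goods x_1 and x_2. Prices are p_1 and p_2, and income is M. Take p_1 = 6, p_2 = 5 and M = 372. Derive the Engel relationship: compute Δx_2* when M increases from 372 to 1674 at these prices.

MU_x_1 ∝ x_1^(-2), MU_x_2 ∝ 2·x_2^(-2), so MRS = (1/2)·(x_2/x_1)^(2) = p_1/p_2.
Hence x_2/x_1 = (2·p_1/p_2)^(1/(2)), i.e. raised to the 0.5 power.
Substitute x_2 = (x_2/x_1)·x_1 into the budget: x_1* = M/(p_1 + p_2·(x_2/x_1)).
Numerically x_2/x_1 = 1.549193, so x_1* = 372/(6 + 5·1.549193) = 27.0625 and x_2* = 1.549193·27.0625 = 41.925.
At M' = 1674: x_2* = 188.6626. Change: 188.6626 − 41.925 = 146.7376.

Δx_2* = 146.7376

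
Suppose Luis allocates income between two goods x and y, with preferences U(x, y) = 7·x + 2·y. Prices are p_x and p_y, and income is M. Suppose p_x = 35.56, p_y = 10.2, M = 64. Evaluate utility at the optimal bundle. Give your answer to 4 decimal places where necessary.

Numerically: x* = 1.7998, y* = 0.
Utility at the optimum: U(1.7998, 0) = 12.5984.

V = 12.5984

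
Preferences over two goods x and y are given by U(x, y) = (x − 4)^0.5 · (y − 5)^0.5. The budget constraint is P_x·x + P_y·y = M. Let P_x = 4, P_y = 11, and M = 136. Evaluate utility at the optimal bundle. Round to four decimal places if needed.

Discretionary income = 136 − 4·4 − 5·11 = 65; x* = 4 + 0.5·65/4 = 12.125; y* = 5 + 0.5·65/11 = 7.9545.
Utility at the optimum: U(12.125, 7.9545) = 4.8996.

V = 4.8996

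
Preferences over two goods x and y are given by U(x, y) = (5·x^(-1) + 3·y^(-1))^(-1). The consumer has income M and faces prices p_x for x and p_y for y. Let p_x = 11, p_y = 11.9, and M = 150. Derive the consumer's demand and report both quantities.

Substitute y = (y/x)·x into the budget: x* = M/(p_x + p_y·(y/x)).
Numerically y/x = 0.744729, so x* = 150/(11 + 11.9·0.744729) = 7.552 and y* = 0.744729·7.552 = 5.6242.

x* = 7.552, y* = 5.6242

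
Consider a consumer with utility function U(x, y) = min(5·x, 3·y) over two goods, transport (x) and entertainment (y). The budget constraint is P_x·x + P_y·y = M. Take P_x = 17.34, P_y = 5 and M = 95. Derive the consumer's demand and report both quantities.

x* = 3.7003, y* = 6.1672

With perfect complements, no substitution: consume in ratio x:y = 3:5.
Budget: P_x·x + P_y·(5/3)·x = M, so (3·P_x + 5·P_y)·x = 3·M.
Demand: x*(P_x,P_y,M) = 3·M/(3·P_x + 5·P_y), y* = 5·M/(3·P_x + 5·P_y).
Here 3·17.34 + 5·5 = 77.02, giving x* = 3.7003 and y* = 6.1672.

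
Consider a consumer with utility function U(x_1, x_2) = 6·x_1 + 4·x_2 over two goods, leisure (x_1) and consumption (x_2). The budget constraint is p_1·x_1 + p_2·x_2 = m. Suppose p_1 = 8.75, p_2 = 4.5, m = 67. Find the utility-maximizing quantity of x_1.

x_1* = 0

Perfect substitutes: compare marginal utility per dollar. 6/p_1 vs 4/p_2 → 0.6857 vs 0.8889.
x_2 gives more utility per dollar, so spend all income on x_2: x_2* = m/p_2, x_1* = 0.
Numerically: x_1* = 0, x_2* = 14.8889.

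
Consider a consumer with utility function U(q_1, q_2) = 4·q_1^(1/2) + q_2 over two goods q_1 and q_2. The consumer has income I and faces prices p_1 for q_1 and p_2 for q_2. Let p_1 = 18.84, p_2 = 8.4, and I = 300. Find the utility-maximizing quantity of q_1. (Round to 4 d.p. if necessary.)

q_1* = 0.7952

MU_q_1 = 2/√q_1, MU_q_2 = 1. Tangency: 2/√q_1 = p_1/p_2.
Solve: √q_1 = 2·p_2/p_1, so q_1*(p_1,p_2) = (2·p_2/p_1)², and q_2* = (I − p_1·q_1*)/p_2.
Plugging in: q_1* = (2·8.4/18.84)² = 0.7952.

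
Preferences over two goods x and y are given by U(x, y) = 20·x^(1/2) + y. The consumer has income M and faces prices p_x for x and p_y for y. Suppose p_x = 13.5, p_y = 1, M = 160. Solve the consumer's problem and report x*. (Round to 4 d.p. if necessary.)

Thus x* = (10·p_y/p_x)² — independent of M — with the rest of income spent on y.
Plugging in: x* = (10·1/13.5)² = 0.5487.

x* = 0.5487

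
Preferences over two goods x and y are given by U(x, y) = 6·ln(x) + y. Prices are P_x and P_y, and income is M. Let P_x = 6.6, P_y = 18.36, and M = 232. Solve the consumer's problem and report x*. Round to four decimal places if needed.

x* = 16.6909

So x*(P_x,P_y) = 6·P_y/P_x, independent of income; and y* = (M − 6·P_y)/P_y.
At the given prices: x* = 6·18.36/6.6 = 16.6909.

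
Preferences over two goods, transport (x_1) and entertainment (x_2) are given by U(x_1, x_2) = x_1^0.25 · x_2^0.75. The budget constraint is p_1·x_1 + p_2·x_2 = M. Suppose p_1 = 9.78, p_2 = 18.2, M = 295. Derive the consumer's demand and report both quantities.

x_1* = 7.5409, x_2* = 12.1566

At p_1=9.78, p_2=18.2, M=295: x_1* = 0.25·295/9.78 = 7.5409, x_2* = 12.1566.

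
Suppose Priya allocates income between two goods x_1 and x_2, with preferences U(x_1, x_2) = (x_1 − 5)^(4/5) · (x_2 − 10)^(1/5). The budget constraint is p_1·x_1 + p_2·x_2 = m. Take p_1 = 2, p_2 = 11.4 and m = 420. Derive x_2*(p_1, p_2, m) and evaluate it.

x_2* = 15.193

Substituting into the budget: x_1* = 5 + 0.8·(m − 5·p_1 − 10·p_2)/p_1, and x_2* = 10 + 0.2·(…)/p_2.
Discretionary income = 420 − 5·2 − 10·11.4 = 296; x_2* = 10 + 0.2·296/11.4 = 15.193.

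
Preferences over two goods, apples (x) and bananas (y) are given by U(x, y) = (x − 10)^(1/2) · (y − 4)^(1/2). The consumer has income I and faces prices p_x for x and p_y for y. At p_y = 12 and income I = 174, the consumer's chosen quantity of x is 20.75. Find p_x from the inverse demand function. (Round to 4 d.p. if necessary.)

p_x = 4

This is Cobb-Douglas in (x−10, y−4): tangency gives 0.5·p_y·(y−4) = 0.5·p_x·(x−10).
After buying the subsistence bundle (10, 4), a share 0.5 of the remaining income goes to x: x* = 10 + 0.5·(I − 10p_x − 4p_y)/p_x.
Set x* = 20.75 in the demand function and solve for p_x: p_x = 4.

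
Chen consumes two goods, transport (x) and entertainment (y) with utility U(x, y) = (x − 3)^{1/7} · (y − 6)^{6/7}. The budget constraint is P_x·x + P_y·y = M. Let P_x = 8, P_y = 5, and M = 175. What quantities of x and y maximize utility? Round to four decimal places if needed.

Discretionary income = 175 − 3·8 − 6·5 = 121; x* = 3 + 1/7·121/8 = 5.1607; y* = 6 + 6/7·121/5 = 26.7429.

x* = 5.1607, y* = 26.7429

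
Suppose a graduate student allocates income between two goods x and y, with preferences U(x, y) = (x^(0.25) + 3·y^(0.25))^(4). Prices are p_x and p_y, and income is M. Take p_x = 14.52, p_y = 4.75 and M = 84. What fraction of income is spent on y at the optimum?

From the CES first-order condition, (1/3)·(y/x)^(0.75) = p_x/p_y.
Solve for the ratio: y/x = [3·p_x/p_y]^(4/3).
With the ratio pinned down, the budget gives x* = M/(p_x + p_y·(y/x)) and y* = (y/x)·x*.
Numerically y/x = 19.195187, so x* = 84/(14.52 + 4.75·19.195187) = 0.7947 and y* = 19.195187·0.7947 = 15.2549.
Expenditure on y: 4.75·15.2549 = 72.4606; share = 0.8626.

share on y = 0.8626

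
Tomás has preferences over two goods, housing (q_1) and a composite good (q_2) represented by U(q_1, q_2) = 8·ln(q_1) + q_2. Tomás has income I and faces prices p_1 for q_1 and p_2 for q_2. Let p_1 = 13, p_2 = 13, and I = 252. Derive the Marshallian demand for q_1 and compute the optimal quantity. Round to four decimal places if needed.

q_1* = 8

So q_1*(p_1,p_2) = 8·p_2/p_1, independent of income; and q_2* = (I − 8·p_2)/p_2.
At the given prices: q_1* = 8·13/13 = 8.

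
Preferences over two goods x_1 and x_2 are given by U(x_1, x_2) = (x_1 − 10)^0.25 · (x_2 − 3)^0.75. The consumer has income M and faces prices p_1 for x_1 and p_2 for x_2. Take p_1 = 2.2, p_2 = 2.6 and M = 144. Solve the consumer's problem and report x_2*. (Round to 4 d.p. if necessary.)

Let x_1' = x_1−10, x_2' = x_2−3. MRS = (1/3)·x_2'/x_1' = p_1/p_2.
Substituting into the budget: x_1* = 10 + 0.25·(M − 10·p_1 − 3·p_2)/p_1, and x_2* = 3 + 0.75·(…)/p_2.
Discretionary income = 144 − 10·2.2 − 3·2.6 = 114.2; x_2* = 3 + 0.75·114.2/2.6 = 35.9423.

x_2* = 35.9423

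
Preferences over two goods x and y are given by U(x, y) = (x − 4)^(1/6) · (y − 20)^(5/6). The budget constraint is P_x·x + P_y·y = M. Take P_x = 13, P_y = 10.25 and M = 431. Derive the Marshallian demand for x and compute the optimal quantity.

This is Cobb-Douglas in (x−4, y−20): tangency gives 1/6·P_y·(y−20) = 5/6·P_x·(x−4).
Substituting into the budget: x* = 4 + 1/6·(M − 4·P_x − 20·P_y)/P_x, and y* = 20 + 5/6·(…)/P_y.
Discretionary income = 431 − 4·13 − 20·10.25 = 174; x* = 4 + 1/6·174/13 = 6.2308.

x* = 6.2308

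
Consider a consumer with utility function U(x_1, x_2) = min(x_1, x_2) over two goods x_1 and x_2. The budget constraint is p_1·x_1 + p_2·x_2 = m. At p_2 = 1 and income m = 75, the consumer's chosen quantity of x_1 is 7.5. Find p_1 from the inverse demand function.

With perfect complements, no substitution: consume in ratio x_1:x_2 = 1:1.
Budget: p_1·x_1 + p_2·x_1 = m, so (p_1 + p_2)·x_1 = m.
Demand: x_1*(p_1,p_2,m) = m/(p_1 + p_2), x_2* = m/(p_1 + p_2).
Set x_1* = 7.5 in the demand function and solve for p_1: p_1 = 9.

p_1 = 9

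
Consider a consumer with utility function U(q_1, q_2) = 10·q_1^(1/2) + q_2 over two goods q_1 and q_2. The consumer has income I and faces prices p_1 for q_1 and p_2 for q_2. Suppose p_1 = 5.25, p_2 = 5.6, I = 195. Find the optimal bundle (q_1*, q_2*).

q_1* = 28.4444, q_2* = 8.1548

Set MRS = p_1/p_2: 5·q_1^(−1/2) = p_1/p_2.
Thus q_1* = (5·p_2/p_1)² — independent of I — with the rest of income spent on q_2.
Plugging in: q_1* = (5·5.6/5.25)² = 28.4444, q_2* = 8.1548.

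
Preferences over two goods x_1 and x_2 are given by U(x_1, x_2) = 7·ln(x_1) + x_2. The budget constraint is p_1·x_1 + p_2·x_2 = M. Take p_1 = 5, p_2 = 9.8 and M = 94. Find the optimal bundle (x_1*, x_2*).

So x_1*(p_1,p_2) = 7·p_2/p_1, independent of income; and x_2* = (M − 7·p_2)/p_2.
At the given prices: x_1* = 7·9.8/5 = 13.72, and x_2* = 2.5918.

x_1* = 13.72, x_2* = 2.5918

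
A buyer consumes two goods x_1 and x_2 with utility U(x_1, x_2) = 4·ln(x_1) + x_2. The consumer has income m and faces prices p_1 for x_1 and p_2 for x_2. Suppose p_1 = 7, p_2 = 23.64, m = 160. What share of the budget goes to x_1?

share on x_1 = 0.591

Set MRS = p_1/p_2: (4/x_1)/1 = p_1/p_2.
So x_1*(p_1,p_2) = 4·p_2/p_1, independent of income; and x_2* = (m − 4·p_2)/p_2.
At the given prices: x_1* = 4·23.64/7 = 13.5086, and x_2* = 2.7682.
Expenditure on x_1: 7·13.5086 = 94.56; share = 0.591.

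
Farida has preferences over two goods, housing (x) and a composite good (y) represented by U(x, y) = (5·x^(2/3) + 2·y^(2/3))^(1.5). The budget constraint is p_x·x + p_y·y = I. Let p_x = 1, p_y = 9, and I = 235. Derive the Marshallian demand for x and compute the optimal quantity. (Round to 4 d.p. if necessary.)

MRS = MU_x/MU_y = (5/2)·(y/x)^(1/3). Set equal to p_x/p_y.
Solve for the ratio: y/x = [(2/5)·p_x/p_y]^(3).
With the ratio pinned down, the budget gives x* = I/(p_x + p_y·(y/x)) and y* = (y/x)·x*.
Numerically y/x = 0.000088, so x* = 235/(1 + 9·0.000088) = 234.8145.

x* = 234.8145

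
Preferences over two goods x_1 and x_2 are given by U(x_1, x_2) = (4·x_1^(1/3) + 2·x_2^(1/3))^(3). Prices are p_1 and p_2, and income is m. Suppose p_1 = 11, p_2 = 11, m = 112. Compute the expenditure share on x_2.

share on x_2 = 0.2612

MRS = MU_x_1/MU_x_2 = 2·(x_2/x_1)^(2/3). Set equal to p_1/p_2.
Solve for the ratio: x_2/x_1 = [(1/2)·p_1/p_2]^(1.5).
With the ratio pinned down, the budget gives x_1* = m/(p_1 + p_2·(x_2/x_1)) and x_2* = (x_2/x_1)·x_1*.
Numerically x_2/x_1 = 0.353553, so x_1* = 112/(11 + 11·0.353553) = 7.5223 and x_2* = 0.353553·7.5223 = 2.6595.
Expenditure on x_2: 11·2.6595 = 29.2548; share = 0.2612.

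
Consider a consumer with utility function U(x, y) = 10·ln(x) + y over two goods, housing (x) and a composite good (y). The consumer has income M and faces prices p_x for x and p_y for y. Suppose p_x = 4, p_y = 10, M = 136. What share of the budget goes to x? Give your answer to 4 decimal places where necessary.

MU_x = 10/x, MU_y = 1. Tangency: 10/x = p_x/p_y.
So x*(p_x,p_y) = 10·p_y/p_x, independent of income; and y* = (M − 10·p_y)/p_y.
At the given prices: x* = 10·10/4 = 25, and y* = 3.6.
Expenditure on x: 4·25 = 100; share = 0.7353.

share on x = 0.7353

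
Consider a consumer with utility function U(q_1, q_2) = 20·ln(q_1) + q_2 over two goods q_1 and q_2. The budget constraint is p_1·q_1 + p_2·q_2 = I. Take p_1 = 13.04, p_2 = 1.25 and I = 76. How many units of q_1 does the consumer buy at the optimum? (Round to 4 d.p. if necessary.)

q_1* = 1.9172

Set MRS = p_1/p_2: (20/q_1)/1 = p_1/p_2.
So q_1*(p_1,p_2) = 20·p_2/p_1, independent of income; and q_2* = (I − 20·p_2)/p_2.
At the given prices: q_1* = 20·1.25/13.04 = 1.9172.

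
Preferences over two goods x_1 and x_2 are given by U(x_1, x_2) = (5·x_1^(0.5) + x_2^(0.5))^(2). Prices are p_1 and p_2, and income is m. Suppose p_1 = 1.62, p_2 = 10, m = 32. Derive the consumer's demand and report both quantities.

With the ratio pinned down, the budget gives x_1* = m/(p_1 + p_2·(x_2/x_1)) and x_2* = (x_2/x_1)·x_1*.
Numerically x_2/x_1 = 0.00105, so x_1* = 32/(1.62 + 10·0.00105) = 19.6259 and x_2* = 0.00105·19.6259 = 0.0206.

x_1* = 19.6259, x_2* = 0.0206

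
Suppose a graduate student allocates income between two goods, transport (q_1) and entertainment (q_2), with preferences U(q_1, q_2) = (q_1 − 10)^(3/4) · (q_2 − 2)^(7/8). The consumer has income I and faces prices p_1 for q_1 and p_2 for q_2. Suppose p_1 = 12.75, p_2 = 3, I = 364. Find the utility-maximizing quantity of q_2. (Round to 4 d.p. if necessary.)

q_2* = 43.3718

Let q_1' = q_1−10, q_2' = q_2−2. MRS = (6/7)·q_2'/q_1' = p_1/p_2.
After buying the subsistence bundle (10, 2), a share 6/13 of the remaining income goes to q_1: q_1* = 10 + 6/13·(I − 10p_1 − 2p_2)/p_1.
Discretionary income = 364 − 10·12.75 − 2·3 = 230.5; q_2* = 2 + 7/13·230.5/3 = 43.3718.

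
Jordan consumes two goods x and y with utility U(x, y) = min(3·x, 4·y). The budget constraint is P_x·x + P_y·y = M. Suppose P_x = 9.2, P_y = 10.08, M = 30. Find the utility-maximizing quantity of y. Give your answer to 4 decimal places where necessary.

Here 4·9.2 + 3·10.08 = 67.04, giving y* = 1.3425.

y* = 1.3425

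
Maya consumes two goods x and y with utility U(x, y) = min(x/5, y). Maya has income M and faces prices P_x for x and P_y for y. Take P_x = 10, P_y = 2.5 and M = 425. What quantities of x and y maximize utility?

x* = 40.4762, y* = 8.0952

With perfect complements, no substitution: consume in ratio x:y = 5:1.
Budget: P_x·x + P_y·(1/5)·x = M, so (5·P_x + P_y)·x = 5·M.
Demand: x*(P_x,P_y,M) = 5·M/(5·P_x + P_y), y* = M/(5·P_x + P_y).
Here 5·10 + 2.5 = 52.5, giving x* = 40.4762 and y* = 8.0952.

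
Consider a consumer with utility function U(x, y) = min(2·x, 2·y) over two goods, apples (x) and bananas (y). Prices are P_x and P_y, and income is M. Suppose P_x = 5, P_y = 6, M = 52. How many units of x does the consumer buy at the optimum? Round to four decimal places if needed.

x* = 4.7273

Demand: x*(P_x,P_y,M) = 2·M/(2·P_x + 2·P_y), y* = 2·M/(2·P_x + 2·P_y).
Here 2·5 + 2·6 = 22, giving x* = 4.7273.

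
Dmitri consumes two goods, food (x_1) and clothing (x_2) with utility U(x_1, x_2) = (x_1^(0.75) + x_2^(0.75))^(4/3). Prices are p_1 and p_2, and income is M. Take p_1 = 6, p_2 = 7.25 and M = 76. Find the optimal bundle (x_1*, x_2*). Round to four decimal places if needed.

x_1* = 8.0844, x_2* = 3.7923

MU_x_1 ∝ x_1^(-0.25), MU_x_2 ∝ x_2^(-0.25), so MRS = (x_2/x_1)^(0.25) = p_1/p_2.
Solve for the ratio: x_2/x_1 = [p_1/p_2]^(4).
Substitute x_2 = (x_2/x_1)·x_1 into the budget: x_1* = M/(p_1 + p_2·(x_2/x_1)).
Numerically x_2/x_1 = 0.469087, so x_1* = 76/(6 + 7.25·0.469087) = 8.0844 and x_2* = 0.469087·8.0844 = 3.7923.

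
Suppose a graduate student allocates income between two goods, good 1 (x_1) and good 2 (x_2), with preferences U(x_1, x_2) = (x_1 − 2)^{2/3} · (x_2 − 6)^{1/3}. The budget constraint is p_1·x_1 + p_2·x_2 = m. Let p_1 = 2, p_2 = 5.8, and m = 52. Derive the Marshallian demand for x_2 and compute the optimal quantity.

This is Cobb-Douglas in (x_1−2, x_2−6): tangency gives 2/3·p_2·(x_2−6) = 1/3·p_1·(x_1−2).
After buying the subsistence bundle (2, 6), a share 2/3 of the remaining income goes to x_1: x_1* = 2 + 2/3·(m − 2p_1 − 6p_2)/p_1.
Discretionary income = 52 − 2·2 − 6·5.8 = 13.2; x_2* = 6 + 1/3·13.2/5.8 = 6.7586.

x_2* = 6.7586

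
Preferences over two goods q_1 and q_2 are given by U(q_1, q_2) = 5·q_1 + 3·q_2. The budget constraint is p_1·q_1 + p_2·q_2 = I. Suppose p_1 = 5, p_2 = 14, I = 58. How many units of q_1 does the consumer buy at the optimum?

Linear utility — the consumer picks whichever good has higher MU/price: 5/5 = 1 vs 3/14 = 0.2143.
q_1 gives more utility per dollar, so spend all income on q_1: q_1* = I/p_1, q_2* = 0.
Numerically: q_1* = 11.6, q_2* = 0.

q_1* = 11.6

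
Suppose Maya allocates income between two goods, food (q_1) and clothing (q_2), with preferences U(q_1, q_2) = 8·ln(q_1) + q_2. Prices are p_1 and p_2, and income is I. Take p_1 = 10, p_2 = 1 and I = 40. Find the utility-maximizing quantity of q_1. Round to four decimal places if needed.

Set MRS = p_1/p_2: (8/q_1)/1 = p_1/p_2.
So q_1*(p_1,p_2) = 8·p_2/p_1, independent of income; and q_2* = (I − 8·p_2)/p_2.
At the given prices: q_1* = 8·1/10 = 0.8.

q_1* = 0.8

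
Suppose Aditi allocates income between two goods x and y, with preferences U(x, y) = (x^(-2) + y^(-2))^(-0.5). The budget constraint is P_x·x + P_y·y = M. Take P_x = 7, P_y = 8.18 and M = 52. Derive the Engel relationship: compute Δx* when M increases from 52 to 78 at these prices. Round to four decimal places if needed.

Δx* = 1.7608

MRS = MU_x/MU_y = (y/x)^(3). Set equal to P_x/P_y.
Solve for the ratio: y/x = [P_x/P_y]^(1/3).
With the ratio pinned down, the budget gives x* = M/(P_x + P_y·(y/x)) and y* = (y/x)·x*.
Numerically y/x = 0.949398, so x* = 52/(7 + 8.18·0.949398) = 3.5216.
At M' = 78: x* = 5.2824. Change: 5.2824 − 3.5216 = 1.7608.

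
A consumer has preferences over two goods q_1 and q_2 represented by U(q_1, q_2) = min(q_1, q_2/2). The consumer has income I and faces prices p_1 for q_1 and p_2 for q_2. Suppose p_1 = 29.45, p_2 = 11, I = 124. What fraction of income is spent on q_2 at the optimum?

share on q_2 = 0.4276

Here 29.45 + 2·11 = 51.45, giving q_1* = 2.4101 and q_2* = 4.8202.
Expenditure on q_2: 11·4.8202 = 53.0224; share = 0.4276.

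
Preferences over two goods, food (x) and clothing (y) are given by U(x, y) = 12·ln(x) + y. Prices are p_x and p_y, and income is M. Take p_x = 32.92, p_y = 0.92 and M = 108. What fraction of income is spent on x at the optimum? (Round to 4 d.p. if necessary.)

share on x = 0.1022

Set MRS = p_x/p_y: (12/x)/1 = p_x/p_y.
So x*(p_x,p_y) = 12·p_y/p_x, independent of income; and y* = (M − 12·p_y)/p_y.
At the given prices: x* = 12·0.92/32.92 = 0.3354, and y* = 105.3913.
Expenditure on x: 32.92·0.3354 = 11.04; share = 0.1022.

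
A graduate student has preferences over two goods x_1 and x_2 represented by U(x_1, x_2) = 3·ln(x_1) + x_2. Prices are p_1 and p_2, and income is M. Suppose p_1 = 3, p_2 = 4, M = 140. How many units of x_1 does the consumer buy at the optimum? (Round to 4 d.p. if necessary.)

Set MRS = p_1/p_2: (3/x_1)/1 = p_1/p_2.
So x_1*(p_1,p_2) = 3·p_2/p_1, independent of income; and x_2* = (M − 3·p_2)/p_2.
At the given prices: x_1* = 3·4/3 = 4.

x_1* = 4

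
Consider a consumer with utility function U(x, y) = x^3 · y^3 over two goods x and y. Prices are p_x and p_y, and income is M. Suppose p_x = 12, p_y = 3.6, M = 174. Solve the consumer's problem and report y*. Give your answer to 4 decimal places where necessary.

y* = 24.1667

Tangency: MRS = y/x = p_x/p_y.
Rearranging, p_y·y = p_x·x. Substituting into the budget gives p_x·x·(1 + 1) = M.
Demand: x*(p_x,p_y,M) = 0.5·M/p_x and y* = 0.5·M/p_y.
At p_x=12, p_y=3.6, M=174: y* = 0.5·174/3.6 = 24.1667.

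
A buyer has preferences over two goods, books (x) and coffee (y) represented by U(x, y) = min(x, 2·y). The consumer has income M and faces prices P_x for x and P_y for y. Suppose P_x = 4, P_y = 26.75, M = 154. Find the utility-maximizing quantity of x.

Leontief preferences: the optimum is at the kink where x/2 = y/1, i.e. y = (1/2)·x.
Budget: P_x·x + P_y·(1/2)·x = M, so (2·P_x + P_y)·x = 2·M.
Demand: x*(P_x,P_y,M) = 2·M/(2·P_x + P_y), y* = M/(2·P_x + P_y).
Here 2·4 + 26.75 = 34.75, giving x* = 8.8633.

x* = 8.8633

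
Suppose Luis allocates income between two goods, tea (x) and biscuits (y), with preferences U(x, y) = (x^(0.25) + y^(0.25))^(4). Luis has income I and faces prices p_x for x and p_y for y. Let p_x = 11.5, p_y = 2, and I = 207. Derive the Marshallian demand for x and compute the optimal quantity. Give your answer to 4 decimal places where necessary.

From the CES first-order condition, (y/x)^(0.75) = p_x/p_y.
Solve for the ratio: y/x = [p_x/p_y]^(4/3).
With the ratio pinned down, the budget gives x* = I/(p_x + p_y·(y/x)) and y* = (y/x)·x*.
Numerically y/x = 10.301263, so x* = 207/(11.5 + 2·10.301263) = 6.4481.

x* = 6.4481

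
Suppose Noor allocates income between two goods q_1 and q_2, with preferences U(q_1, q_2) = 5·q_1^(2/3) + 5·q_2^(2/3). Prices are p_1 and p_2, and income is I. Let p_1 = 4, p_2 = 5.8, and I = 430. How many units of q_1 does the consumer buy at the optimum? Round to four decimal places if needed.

q_1* = 72.8505

MU_q_1 ∝ 5·q_1^(-1/3), MU_q_2 ∝ 5·q_2^(-1/3), so MRS = (q_2/q_1)^(1/3) = p_1/p_2.
Hence q_2/q_1 = (p_1/p_2)^(1/(1/3)), i.e. raised to the 3 power.
Substitute q_2 = (q_2/q_1)·q_1 into the budget: q_1* = I/(p_1 + p_2·(q_2/q_1)).
Numerically q_2/q_1 = 0.328017, so q_1* = 430/(4 + 5.8·0.328017) = 72.8505.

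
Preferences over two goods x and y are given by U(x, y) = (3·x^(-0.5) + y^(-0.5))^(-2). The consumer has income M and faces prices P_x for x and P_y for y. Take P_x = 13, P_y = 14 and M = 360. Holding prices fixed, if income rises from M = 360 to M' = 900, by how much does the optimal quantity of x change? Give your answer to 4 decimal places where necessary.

From the CES first-order condition, 3·(y/x)^(1.5) = P_x/P_y.
Hence y/x = ((1/3)·P_x/P_y)^(1/(1.5)), i.e. raised to the 2/3 power.
Substitute y = (y/x)·x into the budget: x* = M/(P_x + P_y·(y/x)).
Numerically y/x = 0.457575, so x* = 360/(13 + 14·0.457575) = 18.5509.
At M' = 900: x* = 46.3773. Change: 46.3773 − 18.5509 = 27.8264.

Δx* = 27.8264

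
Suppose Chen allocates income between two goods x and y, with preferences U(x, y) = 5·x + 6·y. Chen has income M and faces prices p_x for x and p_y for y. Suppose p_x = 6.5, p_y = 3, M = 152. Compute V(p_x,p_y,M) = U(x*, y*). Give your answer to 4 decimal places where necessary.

Perfect substitutes: compare marginal utility per dollar. 5/p_x vs 6/p_y → 0.7692 vs 2.
y gives more utility per dollar, so spend all income on y: y* = M/p_y, x* = 0.
Numerically: x* = 0, y* = 50.6667.
Utility at the optimum: U(0, 50.6667) = 304.

V = 304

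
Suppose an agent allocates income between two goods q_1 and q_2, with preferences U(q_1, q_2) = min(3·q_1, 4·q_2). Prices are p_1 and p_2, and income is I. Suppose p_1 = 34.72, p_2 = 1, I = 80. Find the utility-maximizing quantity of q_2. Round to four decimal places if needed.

Demand: q_1*(p_1,p_2,I) = 4·I/(4·p_1 + 3·p_2), q_2* = 3·I/(4·p_1 + 3·p_2).
Here 4·34.72 + 3·1 = 141.88, giving q_2* = 1.6916.

q_2* = 1.6916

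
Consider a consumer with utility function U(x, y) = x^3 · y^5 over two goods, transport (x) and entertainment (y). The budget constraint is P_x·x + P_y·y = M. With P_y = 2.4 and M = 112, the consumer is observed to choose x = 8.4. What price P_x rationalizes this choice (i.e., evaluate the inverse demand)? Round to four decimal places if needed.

P_x = 5

Tangency: MRS = (3/5)·y/x = P_x/P_y.
Rearranging, P_y·y = (5/3)·P_x·x. Substituting into the budget gives P_x·x·(1 + (5/3)) = M.
Demand: x*(P_x,P_y,M) = 0.375·M/P_x and y* = 0.625·M/P_y.
Set x* = 8.4 in the demand function and solve for P_x: P_x = 5.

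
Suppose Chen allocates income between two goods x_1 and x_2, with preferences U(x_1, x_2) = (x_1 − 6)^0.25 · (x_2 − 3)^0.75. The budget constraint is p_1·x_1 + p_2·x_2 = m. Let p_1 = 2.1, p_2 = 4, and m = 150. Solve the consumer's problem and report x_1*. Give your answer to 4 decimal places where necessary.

x_1* = 20.9286

Substituting into the budget: x_1* = 6 + 0.25·(m − 6·p_1 − 3·p_2)/p_1, and x_2* = 3 + 0.75·(…)/p_2.
Discretionary income = 150 − 6·2.1 − 3·4 = 125.4; x_1* = 6 + 0.25·125.4/2.1 = 20.9286.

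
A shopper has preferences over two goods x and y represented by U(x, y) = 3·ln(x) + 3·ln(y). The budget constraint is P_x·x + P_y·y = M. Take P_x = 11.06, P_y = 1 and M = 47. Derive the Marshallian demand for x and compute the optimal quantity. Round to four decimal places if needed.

Demand: x*(P_x,P_y,M) = 0.5·M/P_x and y* = 0.5·M/P_y.
At P_x=11.06, P_y=1, M=47: x* = 0.5·47/11.06 = 2.1248.

x* = 2.1248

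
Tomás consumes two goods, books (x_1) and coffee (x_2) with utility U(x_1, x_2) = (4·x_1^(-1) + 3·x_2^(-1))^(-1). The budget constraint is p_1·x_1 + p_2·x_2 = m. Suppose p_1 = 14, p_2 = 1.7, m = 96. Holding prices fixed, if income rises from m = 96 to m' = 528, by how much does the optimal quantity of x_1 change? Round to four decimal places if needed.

MRS = MU_x_1/MU_x_2 = (4/3)·(x_2/x_1)^(2). Set equal to p_1/p_2.
Hence x_2/x_1 = ((3/4)·p_1/p_2)^(1/(2)), i.e. raised to the 0.5 power.
With the ratio pinned down, the budget gives x_1* = m/(p_1 + p_2·(x_2/x_1)) and x_2* = (x_2/x_1)·x_1*.
Numerically x_2/x_1 = 2.485251, so x_1* = 96/(14 + 1.7·2.485251) = 5.2675.
At m' = 528: x_1* = 28.9713. Change: 28.9713 − 5.2675 = 23.7038.

Δx_1* = 23.7038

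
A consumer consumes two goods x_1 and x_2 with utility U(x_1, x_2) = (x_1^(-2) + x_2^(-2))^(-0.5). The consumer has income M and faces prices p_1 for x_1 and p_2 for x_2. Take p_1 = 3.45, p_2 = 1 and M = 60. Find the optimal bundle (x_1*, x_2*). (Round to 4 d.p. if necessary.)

x_1* = 12.0943, x_2* = 18.2748

MU_x_1 ∝ x_1^(-3), MU_x_2 ∝ x_2^(-3), so MRS = (x_2/x_1)^(3) = p_1/p_2.
Hence x_2/x_1 = (p_1/p_2)^(1/(3)), i.e. raised to the 1/3 power.
Substitute x_2 = (x_2/x_1)·x_1 into the budget: x_1* = M/(p_1 + p_2·(x_2/x_1)).
Numerically x_2/x_1 = 1.51103, so x_1* = 60/(3.45 + 1·1.51103) = 12.0943 and x_2* = 1.51103·12.0943 = 18.2748.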